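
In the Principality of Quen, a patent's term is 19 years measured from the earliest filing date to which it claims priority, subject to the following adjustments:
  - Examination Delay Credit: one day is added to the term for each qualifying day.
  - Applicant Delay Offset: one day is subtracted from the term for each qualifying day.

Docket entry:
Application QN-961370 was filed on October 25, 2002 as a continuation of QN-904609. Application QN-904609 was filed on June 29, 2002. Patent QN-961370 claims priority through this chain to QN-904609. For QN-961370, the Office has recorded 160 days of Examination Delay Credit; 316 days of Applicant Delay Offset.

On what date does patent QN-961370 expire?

Earliest priority filing: 29 June 2002.
Base term: 29 June 2002 + 19 years → 29 June 2021.
Examination Delay Credit: +160 days → 6 December 2021.
Applicant Delay Offset: −316 days → 24 January 2021.

2021-01-24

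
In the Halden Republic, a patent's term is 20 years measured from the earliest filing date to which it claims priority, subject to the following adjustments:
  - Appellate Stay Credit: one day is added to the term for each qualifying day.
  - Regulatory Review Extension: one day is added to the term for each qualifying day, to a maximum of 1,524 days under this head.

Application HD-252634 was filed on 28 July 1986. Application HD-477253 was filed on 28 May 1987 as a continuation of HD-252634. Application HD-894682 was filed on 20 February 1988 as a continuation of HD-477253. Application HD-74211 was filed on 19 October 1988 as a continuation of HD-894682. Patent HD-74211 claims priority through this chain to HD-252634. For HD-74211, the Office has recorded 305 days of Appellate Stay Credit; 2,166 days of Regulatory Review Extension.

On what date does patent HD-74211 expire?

Earliest priority filing: 28 July 1986.
Base term: 28 July 1986 + 20 years → 28 July 2006.
Appellate Stay Credit: +305 days → 29 May 2007.
Regulatory Review Extension: 2166 days claimed exceeds the 1524-day cap, so +1524 days → 31 July 2011.

2011-07-31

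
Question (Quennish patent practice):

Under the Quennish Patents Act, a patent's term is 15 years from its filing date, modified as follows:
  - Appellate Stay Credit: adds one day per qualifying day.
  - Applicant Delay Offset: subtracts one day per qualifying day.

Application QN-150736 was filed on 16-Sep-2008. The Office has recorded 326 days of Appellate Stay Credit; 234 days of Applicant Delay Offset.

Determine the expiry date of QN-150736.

2023-12-17

Base term: filing date + 15 years → 16 September 2023.
Appellate Stay Credit: +326 days → 7 August 2024.
Applicant Delay Offset: −234 days → 17 December 2023.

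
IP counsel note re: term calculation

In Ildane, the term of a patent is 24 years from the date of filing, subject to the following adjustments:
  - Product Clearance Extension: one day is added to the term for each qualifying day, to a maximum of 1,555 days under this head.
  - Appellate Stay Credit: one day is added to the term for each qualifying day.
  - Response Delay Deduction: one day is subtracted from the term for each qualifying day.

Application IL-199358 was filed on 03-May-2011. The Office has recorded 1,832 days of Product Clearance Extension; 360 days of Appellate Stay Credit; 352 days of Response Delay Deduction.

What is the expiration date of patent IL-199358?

Base term: filing date + 24 years → 3 May 2035.
Product Clearance Extension: 1832 days claimed exceeds the 1555-day cap, so +1555 days → 5 August 2039.
Appellate Stay Credit: +360 days → 30 July 2040.
Response Delay Deduction: −352 days → 13 August 2039.

2039-08-13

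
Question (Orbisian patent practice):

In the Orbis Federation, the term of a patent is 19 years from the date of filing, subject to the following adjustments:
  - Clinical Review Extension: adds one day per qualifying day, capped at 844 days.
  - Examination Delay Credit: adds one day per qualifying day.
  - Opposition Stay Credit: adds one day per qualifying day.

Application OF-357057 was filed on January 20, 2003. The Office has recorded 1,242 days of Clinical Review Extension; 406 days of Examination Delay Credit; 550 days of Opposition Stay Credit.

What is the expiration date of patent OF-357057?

Base term: filing date + 19 years → 20 January 2022.
Clinical Review Extension: 1242 days claimed exceeds the 844-day cap, so +844 days → 13 May 2024.
Examination Delay Credit: +406 days → 23 June 2025.
Opposition Stay Credit: +550 days → 25 December 2026.

December 25, 2026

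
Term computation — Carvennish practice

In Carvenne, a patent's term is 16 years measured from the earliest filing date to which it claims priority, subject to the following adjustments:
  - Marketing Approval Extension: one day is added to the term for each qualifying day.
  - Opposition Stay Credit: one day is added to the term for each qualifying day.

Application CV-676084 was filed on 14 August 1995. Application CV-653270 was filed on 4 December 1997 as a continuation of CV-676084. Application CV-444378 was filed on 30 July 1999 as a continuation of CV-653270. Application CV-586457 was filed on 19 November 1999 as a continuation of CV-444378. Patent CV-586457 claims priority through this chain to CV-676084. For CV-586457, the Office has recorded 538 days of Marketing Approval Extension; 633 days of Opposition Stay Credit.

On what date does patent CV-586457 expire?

October 28, 2014

Earliest priority filing: 14 August 1995.
Base term: 14 August 1995 + 16 years → 14 August 2011.
Marketing Approval Extension: +538 days → 2 February 2013.
Opposition Stay Credit: +633 days → 28 October 2014.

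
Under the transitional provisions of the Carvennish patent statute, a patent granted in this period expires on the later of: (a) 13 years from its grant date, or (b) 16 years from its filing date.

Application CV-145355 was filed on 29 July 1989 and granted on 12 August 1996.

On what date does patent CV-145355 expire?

August 12, 2009

(a) grant + 13 years → 12 August 2009.
(b) filing + 16 years → 29 July 2005.
Later of the two: 12 August 2009.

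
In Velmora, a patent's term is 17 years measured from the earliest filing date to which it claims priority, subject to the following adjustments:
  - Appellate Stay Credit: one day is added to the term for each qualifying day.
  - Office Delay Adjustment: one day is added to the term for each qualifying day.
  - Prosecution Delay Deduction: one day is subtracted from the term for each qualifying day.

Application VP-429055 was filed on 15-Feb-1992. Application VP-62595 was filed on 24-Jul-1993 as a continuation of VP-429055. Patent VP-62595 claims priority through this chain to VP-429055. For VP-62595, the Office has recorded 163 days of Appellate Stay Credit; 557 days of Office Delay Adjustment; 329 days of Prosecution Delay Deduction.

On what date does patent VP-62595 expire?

2010-03-13

Earliest priority filing: 15 February 1992.
Base term: 15 February 1992 + 17 years → 15 February 2009.
Appellate Stay Credit: +163 days → 28 July 2009.
Office Delay Adjustment: +557 days → 5 February 2011.
Prosecution Delay Deduction: −329 days → 13 March 2010.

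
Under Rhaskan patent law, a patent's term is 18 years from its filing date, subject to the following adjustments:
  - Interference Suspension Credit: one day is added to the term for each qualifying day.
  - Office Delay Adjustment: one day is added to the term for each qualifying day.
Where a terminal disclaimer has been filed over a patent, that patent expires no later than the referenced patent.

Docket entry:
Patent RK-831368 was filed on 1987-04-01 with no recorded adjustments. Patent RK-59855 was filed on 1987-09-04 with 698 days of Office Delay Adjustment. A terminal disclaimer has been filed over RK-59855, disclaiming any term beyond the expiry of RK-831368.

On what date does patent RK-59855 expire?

April 1, 2005

Natural term of RK-59855:
  Base: filing + 18 years → 4 September 2005.
  Office Delay Adjustment: +698 days → 3 August 2007.
Expiry of referenced patent RK-831368:
  Base: filing + 18 years → 1 April 2005.
Terminal disclaimer: RK-59855 expires on the earlier of 3 August 2007 and 1 April 2005.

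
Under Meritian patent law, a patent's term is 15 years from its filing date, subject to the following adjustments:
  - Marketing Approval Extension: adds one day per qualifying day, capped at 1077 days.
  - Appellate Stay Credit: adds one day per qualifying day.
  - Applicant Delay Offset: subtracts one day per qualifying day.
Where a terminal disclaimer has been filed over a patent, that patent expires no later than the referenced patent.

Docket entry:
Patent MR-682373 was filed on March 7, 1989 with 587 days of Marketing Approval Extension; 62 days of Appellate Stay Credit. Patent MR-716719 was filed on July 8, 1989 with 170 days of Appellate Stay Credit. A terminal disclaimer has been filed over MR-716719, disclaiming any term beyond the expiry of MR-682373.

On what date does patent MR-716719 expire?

Natural term of MR-716719:
  Base: filing + 15 years → 8 July 2004.
  Appellate Stay Credit: +170 days → 25 December 2004.
Expiry of referenced patent MR-682373:
  Base: filing + 15 years → 7 March 2004.
  Marketing Approval Extension: 587 days (within the 1077-day cap) → +587 days → 15 October 2005.
  Appellate Stay Credit: +62 days → 16 December 2005.
Terminal disclaimer: MR-716719 expires on the earlier of 25 December 2004 and 16 December 2005.

2004-12-25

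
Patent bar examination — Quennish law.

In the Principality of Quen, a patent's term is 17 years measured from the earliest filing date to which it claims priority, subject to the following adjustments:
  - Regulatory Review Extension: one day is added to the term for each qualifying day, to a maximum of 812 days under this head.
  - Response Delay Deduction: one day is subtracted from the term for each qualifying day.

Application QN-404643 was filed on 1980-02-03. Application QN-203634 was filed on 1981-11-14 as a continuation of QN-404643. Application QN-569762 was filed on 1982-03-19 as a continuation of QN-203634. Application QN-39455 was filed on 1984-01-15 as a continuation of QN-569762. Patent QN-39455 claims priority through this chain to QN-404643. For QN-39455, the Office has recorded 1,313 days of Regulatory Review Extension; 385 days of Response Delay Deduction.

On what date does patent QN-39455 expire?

Earliest priority filing: 3 February 1980.
Base term: 3 February 1980 + 17 years → 3 February 1997.
Regulatory Review Extension: 1313 days claimed exceeds the 812-day cap, so +812 days → 26 April 1999.
Response Delay Deduction: −385 days → 6 April 1998.

1998-04-06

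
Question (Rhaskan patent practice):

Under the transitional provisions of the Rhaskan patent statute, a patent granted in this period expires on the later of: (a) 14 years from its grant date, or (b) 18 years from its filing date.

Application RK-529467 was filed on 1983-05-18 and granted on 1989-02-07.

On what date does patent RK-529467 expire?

February 7, 2003

(a) grant + 14 years → 7 February 2003.
(b) filing + 18 years → 18 May 2001.
Later of the two: 7 February 2003.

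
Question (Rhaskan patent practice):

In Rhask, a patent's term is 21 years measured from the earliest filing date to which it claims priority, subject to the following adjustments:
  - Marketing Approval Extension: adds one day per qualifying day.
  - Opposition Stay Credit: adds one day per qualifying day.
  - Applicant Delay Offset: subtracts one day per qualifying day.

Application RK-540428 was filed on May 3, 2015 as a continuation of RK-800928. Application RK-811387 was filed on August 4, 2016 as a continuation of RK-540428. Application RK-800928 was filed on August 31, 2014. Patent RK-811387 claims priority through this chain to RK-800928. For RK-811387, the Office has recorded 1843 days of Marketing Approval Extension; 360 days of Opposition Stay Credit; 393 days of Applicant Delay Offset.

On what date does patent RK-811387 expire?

Earliest priority filing: 31 August 2014.
Base term: 31 August 2014 + 21 years → 31 August 2035.
Marketing Approval Extension: +1843 days → 16 September 2040.
Opposition Stay Credit: +360 days → 11 September 2041.
Applicant Delay Offset: −393 days → 14 August 2040.

2040-08-14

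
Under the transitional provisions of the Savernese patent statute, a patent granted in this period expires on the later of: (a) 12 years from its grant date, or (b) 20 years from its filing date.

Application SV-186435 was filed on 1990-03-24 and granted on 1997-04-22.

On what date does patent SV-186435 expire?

(a) grant + 12 years → 22 April 2009.
(b) filing + 20 years → 24 March 2010.
Later of the two: 24 March 2010.

2010-03-24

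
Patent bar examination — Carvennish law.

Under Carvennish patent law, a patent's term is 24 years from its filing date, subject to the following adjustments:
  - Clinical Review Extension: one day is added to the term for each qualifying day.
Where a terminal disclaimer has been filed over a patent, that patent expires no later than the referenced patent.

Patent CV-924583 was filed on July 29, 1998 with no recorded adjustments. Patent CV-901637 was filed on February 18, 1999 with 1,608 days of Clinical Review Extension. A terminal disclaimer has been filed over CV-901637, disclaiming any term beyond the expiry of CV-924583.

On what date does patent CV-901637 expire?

July 29, 2022

Natural term of CV-901637:
  Base: filing + 24 years → 18 February 2023.
  Clinical Review Extension: +1608 days → 15 July 2027.
Expiry of referenced patent CV-924583:
  Base: filing + 24 years → 29 July 2022.
Terminal disclaimer: CV-901637 expires on the earlier of 15 July 2027 and 29 July 2022.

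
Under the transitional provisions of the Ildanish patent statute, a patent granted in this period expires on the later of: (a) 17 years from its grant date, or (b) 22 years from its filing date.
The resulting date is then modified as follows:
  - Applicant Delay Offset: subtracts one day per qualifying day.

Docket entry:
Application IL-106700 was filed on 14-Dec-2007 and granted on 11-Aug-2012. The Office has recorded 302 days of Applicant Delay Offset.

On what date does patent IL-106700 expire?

(a) grant + 17 years → 11 August 2029.
(b) filing + 22 years → 14 December 2029.
Later of the two: 14 December 2029.
Applicant Delay Offset: −302 days → 15 February 2029.

2029-02-15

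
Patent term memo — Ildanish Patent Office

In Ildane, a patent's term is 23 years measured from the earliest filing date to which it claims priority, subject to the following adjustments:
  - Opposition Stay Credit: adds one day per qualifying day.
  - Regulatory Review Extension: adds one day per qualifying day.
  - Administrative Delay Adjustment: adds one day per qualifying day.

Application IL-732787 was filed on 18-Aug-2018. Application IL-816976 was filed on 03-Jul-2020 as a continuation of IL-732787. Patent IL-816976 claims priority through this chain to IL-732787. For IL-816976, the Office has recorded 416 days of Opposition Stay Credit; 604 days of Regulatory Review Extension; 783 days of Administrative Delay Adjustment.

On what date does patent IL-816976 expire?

July 26, 2046

Earliest priority filing: 18 August 2018.
Base term: 18 August 2018 + 23 years → 18 August 2041.
Opposition Stay Credit: +416 days → 8 October 2042.
Regulatory Review Extension: +604 days → 3 June 2044.
Administrative Delay Adjustment: +783 days → 26 July 2046.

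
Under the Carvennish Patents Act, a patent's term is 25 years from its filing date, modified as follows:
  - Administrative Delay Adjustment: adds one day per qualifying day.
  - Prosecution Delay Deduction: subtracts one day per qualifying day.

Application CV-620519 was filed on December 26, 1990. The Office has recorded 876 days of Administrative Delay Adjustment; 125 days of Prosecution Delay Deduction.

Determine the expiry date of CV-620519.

January 15, 2018

Base term: filing date + 25 years → 26 December 2015.
Administrative Delay Adjustment: +876 days → 20 May 2018.
Prosecution Delay Deduction: −125 days → 15 January 2018.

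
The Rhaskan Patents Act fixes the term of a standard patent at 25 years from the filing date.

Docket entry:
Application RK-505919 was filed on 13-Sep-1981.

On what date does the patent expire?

2006-09-13

Filing date + 25 years → 13 September 2006.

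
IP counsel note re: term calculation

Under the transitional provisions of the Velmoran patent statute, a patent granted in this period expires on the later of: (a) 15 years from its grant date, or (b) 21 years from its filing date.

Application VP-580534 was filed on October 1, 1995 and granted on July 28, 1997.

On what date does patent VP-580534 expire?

October 1, 2016

(a) grant + 15 years → 28 July 2012.
(b) filing + 21 years → 1 October 2016.
Later of the two: 1 October 2016.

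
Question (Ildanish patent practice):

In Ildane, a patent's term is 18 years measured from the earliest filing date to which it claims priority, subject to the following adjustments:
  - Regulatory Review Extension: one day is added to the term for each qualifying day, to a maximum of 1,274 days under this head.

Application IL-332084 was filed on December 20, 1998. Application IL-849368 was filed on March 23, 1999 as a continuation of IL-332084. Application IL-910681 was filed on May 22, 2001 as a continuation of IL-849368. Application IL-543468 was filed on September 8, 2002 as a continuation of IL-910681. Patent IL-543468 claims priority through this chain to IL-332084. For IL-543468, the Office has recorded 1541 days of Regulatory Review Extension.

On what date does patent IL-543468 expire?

June 16, 2020

Earliest priority filing: 20 December 1998.
Base term: 20 December 1998 + 18 years → 20 December 2016.
Regulatory Review Extension: 1541 days claimed exceeds the 1274-day cap, so +1274 days → 16 June 2020.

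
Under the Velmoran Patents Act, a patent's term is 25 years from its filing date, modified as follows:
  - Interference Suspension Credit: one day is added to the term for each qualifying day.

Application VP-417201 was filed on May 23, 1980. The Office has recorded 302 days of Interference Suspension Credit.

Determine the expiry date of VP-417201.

March 21, 2006

Base term: filing date + 25 years → 23 May 2005.
Interference Suspension Credit: +302 days → 21 March 2006.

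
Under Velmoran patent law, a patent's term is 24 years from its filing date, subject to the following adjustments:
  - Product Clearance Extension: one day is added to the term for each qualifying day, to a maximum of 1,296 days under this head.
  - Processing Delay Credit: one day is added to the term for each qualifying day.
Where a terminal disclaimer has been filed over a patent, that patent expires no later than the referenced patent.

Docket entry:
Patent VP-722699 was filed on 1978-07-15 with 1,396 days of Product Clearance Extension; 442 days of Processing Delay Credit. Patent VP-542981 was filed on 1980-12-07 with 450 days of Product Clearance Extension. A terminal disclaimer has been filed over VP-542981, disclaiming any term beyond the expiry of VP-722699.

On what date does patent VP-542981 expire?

March 2, 2006

Natural term of VP-542981:
  Base: filing + 24 years → 7 December 2004.
  Product Clearance Extension: 450 days (within the 1296-day cap) → +450 days → 2 March 2006.
Expiry of referenced patent VP-722699:
  Base: filing + 24 years → 15 July 2002.
  Product Clearance Extension: 1396 days claimed exceeds the 1296-day cap, so +1296 days → 31 January 2006.
  Processing Delay Credit: +442 days → 18 April 2007.
Terminal disclaimer: VP-542981 expires on the earlier of 2 March 2006 and 18 April 2007.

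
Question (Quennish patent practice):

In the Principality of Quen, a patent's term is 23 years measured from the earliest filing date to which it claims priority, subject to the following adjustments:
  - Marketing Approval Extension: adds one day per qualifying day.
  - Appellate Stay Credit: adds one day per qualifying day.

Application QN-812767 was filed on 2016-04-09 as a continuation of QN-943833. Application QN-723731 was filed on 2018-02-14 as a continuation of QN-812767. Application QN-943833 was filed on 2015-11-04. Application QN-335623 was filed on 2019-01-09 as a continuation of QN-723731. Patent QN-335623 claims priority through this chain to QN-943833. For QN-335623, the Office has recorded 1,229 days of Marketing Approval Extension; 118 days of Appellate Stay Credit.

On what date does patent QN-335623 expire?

July 13, 2042

Earliest priority filing: 4 November 2015.
Base term: 4 November 2015 + 23 years → 4 November 2038.
Marketing Approval Extension: +1229 days → 17 March 2042.
Appellate Stay Credit: +118 days → 13 July 2042.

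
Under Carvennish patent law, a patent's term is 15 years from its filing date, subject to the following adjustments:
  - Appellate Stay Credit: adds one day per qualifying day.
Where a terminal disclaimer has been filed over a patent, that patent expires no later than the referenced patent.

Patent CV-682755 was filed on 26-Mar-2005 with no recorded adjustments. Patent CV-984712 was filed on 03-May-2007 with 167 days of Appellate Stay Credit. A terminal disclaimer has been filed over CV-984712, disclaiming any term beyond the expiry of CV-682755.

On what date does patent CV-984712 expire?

Natural term of CV-984712:
  Base: filing + 15 years → 3 May 2022.
  Appellate Stay Credit: +167 days → 17 October 2022.
Expiry of referenced patent CV-682755:
  Base: filing + 15 years → 26 March 2020.
Terminal disclaimer: CV-984712 expires on the earlier of 17 October 2022 and 26 March 2020.

2020-03-26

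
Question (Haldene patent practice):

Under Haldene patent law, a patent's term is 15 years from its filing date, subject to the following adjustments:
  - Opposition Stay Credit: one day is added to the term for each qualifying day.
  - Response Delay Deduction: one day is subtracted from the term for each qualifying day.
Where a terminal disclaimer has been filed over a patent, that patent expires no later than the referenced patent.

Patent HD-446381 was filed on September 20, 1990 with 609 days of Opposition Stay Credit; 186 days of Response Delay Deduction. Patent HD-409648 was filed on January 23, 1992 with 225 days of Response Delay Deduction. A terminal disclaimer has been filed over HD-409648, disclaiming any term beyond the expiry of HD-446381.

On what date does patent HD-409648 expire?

Natural term of HD-409648:
  Base: filing + 15 years → 23 January 2007.
  Response Delay Deduction: −225 days → 12 June 2006.
Expiry of referenced patent HD-446381:
  Base: filing + 15 years → 20 September 2005.
  Opposition Stay Credit: +609 days → 22 May 2007.
  Response Delay Deduction: −186 days → 17 November 2006.
Terminal disclaimer: HD-409648 expires on the earlier of 12 June 2006 and 17 November 2006.

2006-06-12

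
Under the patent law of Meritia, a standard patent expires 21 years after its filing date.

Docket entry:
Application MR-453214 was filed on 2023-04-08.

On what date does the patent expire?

April 8, 2044

Filing date + 21 years → 8 April 2044.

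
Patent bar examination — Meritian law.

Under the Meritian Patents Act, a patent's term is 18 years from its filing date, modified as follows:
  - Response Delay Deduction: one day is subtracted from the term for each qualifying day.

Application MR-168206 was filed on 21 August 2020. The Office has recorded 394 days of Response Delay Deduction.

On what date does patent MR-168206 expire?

Base term: filing date + 18 years → 21 August 2038.
Response Delay Deduction: −394 days → 23 July 2037.

2037-07-23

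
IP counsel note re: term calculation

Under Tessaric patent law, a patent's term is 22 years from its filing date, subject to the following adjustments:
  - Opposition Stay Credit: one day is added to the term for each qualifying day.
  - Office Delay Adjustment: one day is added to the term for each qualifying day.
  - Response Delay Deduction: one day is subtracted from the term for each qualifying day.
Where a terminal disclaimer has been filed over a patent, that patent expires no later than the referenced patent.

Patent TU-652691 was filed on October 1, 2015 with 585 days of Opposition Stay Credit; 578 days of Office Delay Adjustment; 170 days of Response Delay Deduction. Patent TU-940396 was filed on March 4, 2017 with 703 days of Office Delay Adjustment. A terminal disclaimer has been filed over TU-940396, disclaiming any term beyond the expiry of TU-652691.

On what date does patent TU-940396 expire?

Natural term of TU-940396:
  Base: filing + 22 years → 4 March 2039.
  Office Delay Adjustment: +703 days → 4 February 2041.
Expiry of referenced patent TU-652691:
  Base: filing + 22 years → 1 October 2037.
  Opposition Stay Credit: +585 days → 9 May 2039.
  Office Delay Adjustment: +578 days → 7 December 2040.
  Response Delay Deduction: −170 days → 20 June 2040.
Terminal disclaimer: TU-940396 expires on the earlier of 4 February 2041 and 20 June 2040.

2040-06-20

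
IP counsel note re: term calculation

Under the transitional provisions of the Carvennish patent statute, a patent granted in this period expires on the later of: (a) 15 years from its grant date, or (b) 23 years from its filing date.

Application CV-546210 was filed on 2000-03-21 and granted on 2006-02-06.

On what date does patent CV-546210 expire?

(a) grant + 15 years → 6 February 2021.
(b) filing + 23 years → 21 March 2023.
Later of the two: 21 March 2023.

2023-03-21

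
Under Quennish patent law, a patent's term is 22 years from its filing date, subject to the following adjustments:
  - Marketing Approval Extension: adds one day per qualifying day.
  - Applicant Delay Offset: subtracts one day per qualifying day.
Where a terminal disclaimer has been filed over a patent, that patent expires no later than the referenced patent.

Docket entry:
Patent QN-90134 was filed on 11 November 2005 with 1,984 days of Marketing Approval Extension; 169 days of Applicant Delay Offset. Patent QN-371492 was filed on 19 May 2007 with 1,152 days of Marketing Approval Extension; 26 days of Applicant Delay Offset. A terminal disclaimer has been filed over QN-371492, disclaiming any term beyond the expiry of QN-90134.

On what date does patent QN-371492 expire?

Natural term of QN-371492:
  Base: filing + 22 years → 19 May 2029.
  Marketing Approval Extension: +1152 days → 14 July 2032.
  Applicant Delay Offset: −26 days → 18 June 2032.
Expiry of referenced patent QN-90134:
  Base: filing + 22 years → 11 November 2027.
  Marketing Approval Extension: +1984 days → 17 April 2033.
  Applicant Delay Offset: −169 days → 30 October 2032.
Terminal disclaimer: QN-371492 expires on the earlier of 18 June 2032 and 30 October 2032.

June 18, 2032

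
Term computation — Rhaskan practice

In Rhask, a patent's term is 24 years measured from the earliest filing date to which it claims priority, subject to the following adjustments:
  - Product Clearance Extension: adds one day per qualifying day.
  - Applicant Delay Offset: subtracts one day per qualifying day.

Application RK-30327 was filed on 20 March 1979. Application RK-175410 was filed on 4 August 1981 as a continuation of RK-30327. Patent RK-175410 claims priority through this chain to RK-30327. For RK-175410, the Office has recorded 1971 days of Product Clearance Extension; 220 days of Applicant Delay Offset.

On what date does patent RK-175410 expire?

Earliest priority filing: 20 March 1979.
Base term: 20 March 1979 + 24 years → 20 March 2003.
Product Clearance Extension: +1971 days → 11 August 2008.
Applicant Delay Offset: −220 days → 4 January 2008.

2008-01-04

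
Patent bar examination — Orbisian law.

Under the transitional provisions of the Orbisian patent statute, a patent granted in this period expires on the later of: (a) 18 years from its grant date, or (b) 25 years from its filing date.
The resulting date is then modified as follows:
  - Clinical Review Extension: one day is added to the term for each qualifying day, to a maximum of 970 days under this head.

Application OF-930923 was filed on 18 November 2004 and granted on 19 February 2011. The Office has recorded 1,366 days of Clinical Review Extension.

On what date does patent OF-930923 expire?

July 15, 2032

(a) grant + 18 years → 19 February 2029.
(b) filing + 25 years → 18 November 2029.
Later of the two: 18 November 2029.
Clinical Review Extension: 1366 days claimed exceeds the 970-day cap, so +970 days → 15 July 2032.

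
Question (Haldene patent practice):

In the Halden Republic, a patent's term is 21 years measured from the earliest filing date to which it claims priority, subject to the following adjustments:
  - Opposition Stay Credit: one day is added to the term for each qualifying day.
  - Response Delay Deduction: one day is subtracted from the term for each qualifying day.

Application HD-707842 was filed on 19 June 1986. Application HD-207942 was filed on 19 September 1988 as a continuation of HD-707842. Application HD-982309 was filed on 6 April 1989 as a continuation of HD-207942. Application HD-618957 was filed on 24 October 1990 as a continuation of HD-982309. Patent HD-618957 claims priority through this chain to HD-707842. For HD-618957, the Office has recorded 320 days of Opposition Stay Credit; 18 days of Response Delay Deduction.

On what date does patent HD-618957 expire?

Earliest priority filing: 19 June 1986.
Base term: 19 June 1986 + 21 years → 19 June 2007.
Opposition Stay Credit: +320 days → 4 May 2008.
Response Delay Deduction: −18 days → 16 April 2008.

2008-04-16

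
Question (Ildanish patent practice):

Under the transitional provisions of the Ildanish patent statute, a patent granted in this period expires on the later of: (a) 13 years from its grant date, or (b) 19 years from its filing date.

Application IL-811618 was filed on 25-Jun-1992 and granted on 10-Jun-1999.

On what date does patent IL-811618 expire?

June 10, 2012

(a) grant + 13 years → 10 June 2012.
(b) filing + 19 years → 25 June 2011.
Later of the two: 10 June 2012.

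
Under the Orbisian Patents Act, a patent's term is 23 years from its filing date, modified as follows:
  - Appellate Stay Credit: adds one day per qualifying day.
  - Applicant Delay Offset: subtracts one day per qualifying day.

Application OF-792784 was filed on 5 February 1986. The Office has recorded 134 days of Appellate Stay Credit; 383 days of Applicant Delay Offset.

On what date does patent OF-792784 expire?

Base term: filing date + 23 years → 5 February 2009.
Appellate Stay Credit: +134 days → 19 June 2009.
Applicant Delay Offset: −383 days → 1 June 2008.

June 1, 2008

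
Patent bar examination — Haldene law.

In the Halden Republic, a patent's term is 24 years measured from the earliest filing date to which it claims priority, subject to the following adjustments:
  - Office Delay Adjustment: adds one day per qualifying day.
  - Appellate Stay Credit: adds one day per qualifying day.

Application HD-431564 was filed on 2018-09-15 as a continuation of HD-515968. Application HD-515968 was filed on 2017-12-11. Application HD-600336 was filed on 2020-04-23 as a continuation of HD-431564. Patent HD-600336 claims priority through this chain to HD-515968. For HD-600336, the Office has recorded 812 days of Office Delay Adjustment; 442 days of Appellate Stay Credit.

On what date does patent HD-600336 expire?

Earliest priority filing: 11 December 2017.
Base term: 11 December 2017 + 24 years → 11 December 2041.
Office Delay Adjustment: +812 days → 2 March 2044.
Appellate Stay Credit: +442 days → 18 May 2045.

May 18, 2045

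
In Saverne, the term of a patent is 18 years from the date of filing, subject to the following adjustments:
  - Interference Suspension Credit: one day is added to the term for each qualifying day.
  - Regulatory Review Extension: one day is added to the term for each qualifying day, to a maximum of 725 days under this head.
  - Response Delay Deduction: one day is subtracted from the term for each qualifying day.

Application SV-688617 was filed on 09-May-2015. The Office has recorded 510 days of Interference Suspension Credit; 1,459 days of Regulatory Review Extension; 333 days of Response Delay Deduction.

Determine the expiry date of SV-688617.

October 28, 2035

Base term: filing date + 18 years → 9 May 2033.
Interference Suspension Credit: +510 days → 1 October 2034.
Regulatory Review Extension: 1459 days claimed exceeds the 725-day cap, so +725 days → 25 September 2036.
Response Delay Deduction: −333 days → 28 October 2035.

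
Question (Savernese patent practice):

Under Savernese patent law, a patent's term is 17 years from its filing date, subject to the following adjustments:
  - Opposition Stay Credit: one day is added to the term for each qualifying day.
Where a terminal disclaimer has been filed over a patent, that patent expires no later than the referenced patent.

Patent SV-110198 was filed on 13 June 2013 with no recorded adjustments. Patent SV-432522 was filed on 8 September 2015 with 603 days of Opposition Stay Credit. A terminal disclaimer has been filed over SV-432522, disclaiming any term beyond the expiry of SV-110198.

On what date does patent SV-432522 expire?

June 13, 2030

Natural term of SV-432522:
  Base: filing + 17 years → 8 September 2032.
  Opposition Stay Credit: +603 days → 4 May 2034.
Expiry of referenced patent SV-110198:
  Base: filing + 17 years → 13 June 2030.
Terminal disclaimer: SV-432522 expires on the earlier of 4 May 2034 and 13 June 2030.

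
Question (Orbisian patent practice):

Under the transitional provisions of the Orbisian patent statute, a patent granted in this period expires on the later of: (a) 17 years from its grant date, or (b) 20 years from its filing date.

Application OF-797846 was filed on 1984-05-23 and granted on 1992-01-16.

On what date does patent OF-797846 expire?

2009-01-16

(a) grant + 17 years → 16 January 2009.
(b) filing + 20 years → 23 May 2004.
Later of the two: 16 January 2009.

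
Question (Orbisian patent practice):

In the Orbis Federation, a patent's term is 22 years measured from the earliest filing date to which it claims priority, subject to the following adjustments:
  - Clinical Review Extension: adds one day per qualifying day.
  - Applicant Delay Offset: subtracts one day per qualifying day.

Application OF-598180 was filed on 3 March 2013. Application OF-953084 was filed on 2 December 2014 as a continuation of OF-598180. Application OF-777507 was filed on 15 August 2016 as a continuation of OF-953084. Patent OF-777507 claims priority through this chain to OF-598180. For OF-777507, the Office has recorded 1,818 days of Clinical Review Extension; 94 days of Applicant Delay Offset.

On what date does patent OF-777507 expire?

Earliest priority filing: 3 March 2013.
Base term: 3 March 2013 + 22 years → 3 March 2035.
Clinical Review Extension: +1818 days → 23 February 2040.
Applicant Delay Offset: −94 days → 21 November 2039.

2039-11-21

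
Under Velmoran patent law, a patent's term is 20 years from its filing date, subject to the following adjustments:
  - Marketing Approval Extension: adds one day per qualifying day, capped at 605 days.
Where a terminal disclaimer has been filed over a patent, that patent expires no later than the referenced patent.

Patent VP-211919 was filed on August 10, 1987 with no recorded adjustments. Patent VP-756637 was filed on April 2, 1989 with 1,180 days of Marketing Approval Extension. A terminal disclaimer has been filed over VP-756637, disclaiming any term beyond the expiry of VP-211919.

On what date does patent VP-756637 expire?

Natural term of VP-756637:
  Base: filing + 20 years → 2 April 2009.
  Marketing Approval Extension: 1180 days claimed exceeds the 605-day cap, so +605 days → 28 November 2010.
Expiry of referenced patent VP-211919:
  Base: filing + 20 years → 10 August 2007.
Terminal disclaimer: VP-756637 expires on the earlier of 28 November 2010 and 10 August 2007.

August 10, 2007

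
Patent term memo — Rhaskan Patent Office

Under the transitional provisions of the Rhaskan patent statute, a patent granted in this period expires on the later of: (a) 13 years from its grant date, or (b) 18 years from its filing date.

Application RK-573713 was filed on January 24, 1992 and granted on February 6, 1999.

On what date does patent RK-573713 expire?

(a) grant + 13 years → 6 February 2012.
(b) filing + 18 years → 24 January 2010.
Later of the two: 6 February 2012.

February 6, 2012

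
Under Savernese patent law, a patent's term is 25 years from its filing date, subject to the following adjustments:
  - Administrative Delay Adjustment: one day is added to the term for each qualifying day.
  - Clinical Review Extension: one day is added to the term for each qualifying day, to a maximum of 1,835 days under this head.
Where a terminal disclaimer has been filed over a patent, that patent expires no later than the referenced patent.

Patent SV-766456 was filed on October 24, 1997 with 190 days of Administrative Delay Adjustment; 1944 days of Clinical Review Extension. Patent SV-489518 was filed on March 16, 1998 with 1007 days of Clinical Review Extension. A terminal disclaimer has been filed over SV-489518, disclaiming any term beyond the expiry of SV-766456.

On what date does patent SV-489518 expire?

Natural term of SV-489518:
  Base: filing + 25 years → 16 March 2023.
  Clinical Review Extension: 1007 days (within the 1835-day cap) → +1007 days → 17 December 2025.
Expiry of referenced patent SV-766456:
  Base: filing + 25 years → 24 October 2022.
  Administrative Delay Adjustment: +190 days → 2 May 2023.
  Clinical Review Extension: 1944 days claimed exceeds the 1835-day cap, so +1835 days → 10 May 2028.
Terminal disclaimer: SV-489518 expires on the earlier of 17 December 2025 and 10 May 2028.

December 17, 2025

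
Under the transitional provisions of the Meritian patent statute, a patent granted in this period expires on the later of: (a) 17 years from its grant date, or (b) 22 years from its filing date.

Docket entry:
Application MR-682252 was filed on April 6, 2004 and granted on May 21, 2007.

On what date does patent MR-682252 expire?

2026-04-06

(a) grant + 17 years → 21 May 2024.
(b) filing + 22 years → 6 April 2026.
Later of the two: 6 April 2026.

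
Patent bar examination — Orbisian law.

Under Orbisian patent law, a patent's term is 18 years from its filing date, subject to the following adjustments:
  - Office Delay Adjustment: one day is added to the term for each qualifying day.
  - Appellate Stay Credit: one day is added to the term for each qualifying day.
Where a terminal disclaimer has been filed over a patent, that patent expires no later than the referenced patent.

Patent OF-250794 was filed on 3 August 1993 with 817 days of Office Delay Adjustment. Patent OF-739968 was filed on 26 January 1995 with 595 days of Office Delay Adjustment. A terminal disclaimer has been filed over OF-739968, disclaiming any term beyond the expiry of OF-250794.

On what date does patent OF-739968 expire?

2013-10-28

Natural term of OF-739968:
  Base: filing + 18 years → 26 January 2013.
  Office Delay Adjustment: +595 days → 13 September 2014.
Expiry of referenced patent OF-250794:
  Base: filing + 18 years → 3 August 2011.
  Office Delay Adjustment: +817 days → 28 October 2013.
Terminal disclaimer: OF-739968 expires on the earlier of 13 September 2014 and 28 October 2013.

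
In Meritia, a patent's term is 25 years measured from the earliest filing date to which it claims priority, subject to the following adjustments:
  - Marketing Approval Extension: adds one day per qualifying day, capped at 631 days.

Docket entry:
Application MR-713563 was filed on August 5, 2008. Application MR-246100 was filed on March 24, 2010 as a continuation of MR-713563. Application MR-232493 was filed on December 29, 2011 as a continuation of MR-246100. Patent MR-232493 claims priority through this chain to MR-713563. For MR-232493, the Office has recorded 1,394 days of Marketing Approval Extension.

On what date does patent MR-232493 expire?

Earliest priority filing: 5 August 2008.
Base term: 5 August 2008 + 25 years → 5 August 2033.
Marketing Approval Extension: 1394 days claimed exceeds the 631-day cap, so +631 days → 28 April 2035.

April 28, 2035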